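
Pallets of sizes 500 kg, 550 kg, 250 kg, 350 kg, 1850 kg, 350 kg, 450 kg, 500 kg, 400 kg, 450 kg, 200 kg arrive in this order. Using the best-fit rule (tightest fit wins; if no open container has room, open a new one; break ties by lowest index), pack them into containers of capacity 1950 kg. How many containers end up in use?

4

  500 → container 1 (new)  [load 500/1950]
  550 → container 1  [load 1050/1950]
  250 → container 1  [load 1300/1950]
  350 → container 1  [load 1650/1950]
  1850 → container 2 (new)  [load 1850/1950]
  350 → container 3 (new)  [load 350/1950]
  450 → container 3  [load 800/1950]
  500 → container 3  [load 1300/1950]
  400 → container 3  [load 1700/1950]
  450 → container 4 (new)  [load 450/1950]
  200 → container 3  [load 1900/1950]
4 containers opened.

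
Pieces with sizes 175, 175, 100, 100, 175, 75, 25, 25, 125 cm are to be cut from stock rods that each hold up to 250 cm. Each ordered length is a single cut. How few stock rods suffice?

5

Total = 175 + 175 + 175 + 125 + 100 + 100 + 75 + 25 + 25 = 975 cm.
Lower bound: ⌈975/250⌉ = 4 stock rods.
A packing using 5 stock rods:
  stock rod 1: 175 + 75 = 250
  stock rod 2: 175 + 25 + 25 = 225
  stock rod 3: 175 = 175
  stock rod 4: 125 + 100 = 225
  stock rod 5: 100 = 100
No arrangement into 4 stock rods stays within capacity, so 5 is optimal.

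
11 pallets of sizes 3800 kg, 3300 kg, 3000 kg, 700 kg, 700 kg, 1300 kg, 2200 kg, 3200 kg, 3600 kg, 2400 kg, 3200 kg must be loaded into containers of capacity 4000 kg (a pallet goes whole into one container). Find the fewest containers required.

Total = 3800 + 3600 + 3300 + 3200 + 3200 + 3000 + 2400 + 2200 + 1300 + 700 + 700 = 27400 kg.
Lower bound: ⌈27400/4000⌉ = 7 containers.
Also, 8 pallets each exceed 2000 kg, and no two of those can share a container, so at least 8 containers are needed.
A packing using 8 containers:
  container 1: 3800 = 3800
  container 2: 3600 = 3600
  container 3: 3300 + 700 = 4000
  container 4: 3200 + 700 = 3900
  container 5: 3200 = 3200
  container 6: 3000 = 3000
  container 7: 2400 + 1300 = 3700
  container 8: 2200 = 2200
This matches the lower bound, so 8 is optimal.

8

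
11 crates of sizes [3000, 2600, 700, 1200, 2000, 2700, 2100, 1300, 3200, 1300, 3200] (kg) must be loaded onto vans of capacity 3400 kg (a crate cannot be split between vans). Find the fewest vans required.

Total = 3200 + 3200 + 3000 + 2700 + 2600 + 2100 + 2000 + 1300 + 1300 + 1200 + 700 = 23300 kg.
Lower bound: ⌈23300/3400⌉ = 7 vans.
A packing using 8 vans:
  van 1: 3200 = 3200
  van 2: 3200 = 3200
  van 3: 3000 = 3000
  van 4: 2700 + 700 = 3400
  van 5: 2600 = 2600
  van 6: 2100 + 1300 = 3400
  van 7: 2000 + 1300 = 3300
  van 8: 1200 = 1200
No arrangement into 7 vans stays within capacity, so 8 is optimal.

8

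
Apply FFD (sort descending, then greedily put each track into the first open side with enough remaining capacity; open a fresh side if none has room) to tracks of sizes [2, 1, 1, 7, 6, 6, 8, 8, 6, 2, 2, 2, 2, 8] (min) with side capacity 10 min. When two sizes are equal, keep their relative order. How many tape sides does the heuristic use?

Sorted descending: 8, 8, 8, 7, 6, 6, 6, 2, 2, 2, 2, 2, 1, 1.
  8 → side 1 (new)  [load 8/10]
  8 → side 2 (new)  [load 8/10]
  8 → side 3 (new)  [load 8/10]
  7 → side 4 (new)  [load 7/10]
  6 → side 5 (new)  [load 6/10]
  6 → side 6 (new)  [load 6/10]
  6 → side 7 (new)  [load 6/10]
  2 → side 1  [load 10/10]
  2 → side 2  [load 10/10]
  2 → side 3  [load 10/10]
  2 → side 4  [load 9/10]
  2 → side 5  [load 8/10]
  1 → side 4  [load 10/10]
  1 → side 5  [load 9/10]
7 tape sides opened.

7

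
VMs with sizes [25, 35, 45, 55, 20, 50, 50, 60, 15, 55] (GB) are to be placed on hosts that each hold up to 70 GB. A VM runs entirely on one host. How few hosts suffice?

7

Total = 60 + 55 + 55 + 50 + 50 + 45 + 35 + 25 + 20 + 15 = 410 GB.
Lower bound: ⌈410/70⌉ = 6 hosts.
A packing using 7 hosts:
  host 1: 60 = 60
  host 2: 55 + 15 = 70
  host 3: 55 = 55
  host 4: 50 + 20 = 70
  host 5: 50 = 50
  host 6: 45 + 25 = 70
  host 7: 35 = 35
No arrangement into 6 hosts stays within capacity, so 7 is optimal.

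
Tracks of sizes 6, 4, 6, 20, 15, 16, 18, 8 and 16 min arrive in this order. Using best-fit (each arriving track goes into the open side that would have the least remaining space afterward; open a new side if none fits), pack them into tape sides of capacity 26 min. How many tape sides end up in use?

6

  6 → side 1 (new)  [load 6/26]
  4 → side 1  [load 10/26]
  6 → side 1  [load 16/26]
  20 → side 2 (new)  [load 20/26]
  15 → side 3 (new)  [load 15/26]
  16 → side 4 (new)  [load 16/26]
  18 → side 5 (new)  [load 18/26]
  8 → side 5  [load 26/26]
  16 → side 6 (new)  [load 16/26]
6 tape sides opened.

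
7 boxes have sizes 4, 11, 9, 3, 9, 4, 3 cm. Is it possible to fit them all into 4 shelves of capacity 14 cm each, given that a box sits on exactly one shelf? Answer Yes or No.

A valid assignment using 4 shelves:
  shelf 1: 11 + 3 = 14
  shelf 2: 9 + 4 = 13
  shelf 3: 9 + 4 = 13
  shelf 4: 3 = 3
Every load is within 14 cm, so 4 shelves suffice.

Yes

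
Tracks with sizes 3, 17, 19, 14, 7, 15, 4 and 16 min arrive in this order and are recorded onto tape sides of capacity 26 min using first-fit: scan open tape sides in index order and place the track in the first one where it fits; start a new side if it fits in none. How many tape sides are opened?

5

  3 → side 1 (new)  [load 3/26]
  17 → side 1  [load 20/26]
  19 → side 2 (new)  [load 19/26]
  14 → side 3 (new)  [load 14/26]
  7 → side 2  [load 26/26]
  15 → side 4 (new)  [load 15/26]
  4 → side 1  [load 24/26]
  16 → side 5 (new)  [load 16/26]
5 tape sides opened.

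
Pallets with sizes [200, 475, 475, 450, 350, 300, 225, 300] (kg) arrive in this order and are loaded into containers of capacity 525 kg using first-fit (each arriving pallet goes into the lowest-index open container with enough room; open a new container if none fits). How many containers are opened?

  200 → container 1 (new)  [load 200/525]
  475 → container 2 (new)  [load 475/525]
  475 → container 3 (new)  [load 475/525]
  450 → container 4 (new)  [load 450/525]
  350 → container 5 (new)  [load 350/525]
  300 → container 1  [load 500/525]
  225 → container 6 (new)  [load 225/525]
  300 → container 6  [load 525/525]
6 containers opened.

6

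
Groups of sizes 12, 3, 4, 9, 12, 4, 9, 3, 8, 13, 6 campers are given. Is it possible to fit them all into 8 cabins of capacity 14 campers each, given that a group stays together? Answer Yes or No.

Yes

A valid assignment using 7 cabins:
  cabin 1: 13 = 13
  cabin 2: 12 = 12
  cabin 3: 12 = 12
  cabin 4: 9 + 4 = 13
  cabin 5: 9 + 4 = 13
  cabin 6: 8 + 6 = 14
  cabin 7: 3 + 3 = 6
That uses only 7 ≤ 8, so 8 cabins are enough.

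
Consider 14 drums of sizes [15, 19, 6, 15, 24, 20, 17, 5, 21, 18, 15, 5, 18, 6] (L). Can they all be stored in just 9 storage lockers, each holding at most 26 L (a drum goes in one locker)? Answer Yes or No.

No

Total = 204 L; ⌈204/26⌉ = 8.
10 drums each exceed half the capacity and cannot share a locker, forcing at least 10 storage lockers.
At least 10 storage lockers are required, but only 9 are allowed.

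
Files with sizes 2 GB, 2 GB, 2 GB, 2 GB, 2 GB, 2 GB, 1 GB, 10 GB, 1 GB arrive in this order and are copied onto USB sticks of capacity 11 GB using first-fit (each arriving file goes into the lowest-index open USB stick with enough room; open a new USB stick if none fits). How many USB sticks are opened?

3

  2 → USB stick 1 (new)  [load 2/11]
  2 → USB stick 1  [load 4/11]
  2 → USB stick 1  [load 6/11]
  2 → USB stick 1  [load 8/11]
  2 → USB stick 1  [load 10/11]
  2 → USB stick 2 (new)  [load 2/11]
  1 → USB stick 1  [load 11/11]
  10 → USB stick 3 (new)  [load 10/11]
  1 → USB stick 2  [load 3/11]
3 USB sticks opened.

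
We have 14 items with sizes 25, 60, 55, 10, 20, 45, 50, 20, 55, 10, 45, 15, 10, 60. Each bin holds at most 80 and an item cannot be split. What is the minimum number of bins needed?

Total = 60 + 60 + 55 + 55 + 50 + 45 + 45 + 25 + 20 + 20 + 15 + 10 + 10 + 10 = 480.
Lower bound: ⌈480/80⌉ = 6 bins.
Also, 7 items each exceed 40, and no two of those can share a bin, so at least 7 bins are needed.
A packing using 7 bins:
  bin 1: 60 + 20 = 80
  bin 2: 60 + 20 = 80
  bin 3: 55 + 25 = 80
  bin 4: 55 + 15 + 10 = 80
  bin 5: 50 + 10 + 10 = 70
  bin 6: 45 = 45
  bin 7: 45 = 45
This matches the lower bound, so 7 is optimal.

7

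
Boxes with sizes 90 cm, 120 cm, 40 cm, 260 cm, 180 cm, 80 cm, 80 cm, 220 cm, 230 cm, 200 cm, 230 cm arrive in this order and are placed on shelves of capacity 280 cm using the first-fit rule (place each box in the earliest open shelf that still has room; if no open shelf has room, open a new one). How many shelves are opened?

7

  90 → shelf 1 (new)  [load 90/280]
  120 → shelf 1  [load 210/280]
  40 → shelf 1  [load 250/280]
  260 → shelf 2 (new)  [load 260/280]
  180 → shelf 3 (new)  [load 180/280]
  80 → shelf 3  [load 260/280]
  80 → shelf 4 (new)  [load 80/280]
  220 → shelf 5 (new)  [load 220/280]
  230 → shelf 6 (new)  [load 230/280]
  200 → shelf 4  [load 280/280]
  230 → shelf 7 (new)  [load 230/280]
7 shelves opened.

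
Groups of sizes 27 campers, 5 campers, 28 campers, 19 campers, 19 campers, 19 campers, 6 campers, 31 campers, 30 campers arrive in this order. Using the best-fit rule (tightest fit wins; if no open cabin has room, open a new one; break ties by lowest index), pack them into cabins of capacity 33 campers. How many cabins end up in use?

  27 → cabin 1 (new)  [load 27/33]
  5 → cabin 1  [load 32/33]
  28 → cabin 2 (new)  [load 28/33]
  19 → cabin 3 (new)  [load 19/33]
  19 → cabin 4 (new)  [load 19/33]
  19 → cabin 5 (new)  [load 19/33]
  6 → cabin 3  [load 25/33]
  31 → cabin 6 (new)  [load 31/33]
  30 → cabin 7 (new)  [load 30/33]
7 cabins opened.

7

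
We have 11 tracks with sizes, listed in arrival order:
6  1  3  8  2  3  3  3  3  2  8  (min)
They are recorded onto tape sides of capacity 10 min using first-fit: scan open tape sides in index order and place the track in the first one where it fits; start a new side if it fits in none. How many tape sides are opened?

  6 → side 1 (new)  [load 6/10]
  1 → side 1  [load 7/10]
  3 → side 1  [load 10/10]
  8 → side 2 (new)  [load 8/10]
  2 → side 2  [load 10/10]
  3 → side 3 (new)  [load 3/10]
  3 → side 3  [load 6/10]
  3 → side 3  [load 9/10]
  3 → side 4 (new)  [load 3/10]
  2 → side 4  [load 5/10]
  8 → side 5 (new)  [load 8/10]
5 tape sides opened.

5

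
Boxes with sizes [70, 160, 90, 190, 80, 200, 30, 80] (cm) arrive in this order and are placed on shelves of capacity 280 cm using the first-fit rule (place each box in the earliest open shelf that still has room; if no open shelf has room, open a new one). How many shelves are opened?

4

  70 → shelf 1 (new)  [load 70/280]
  160 → shelf 1  [load 230/280]
  90 → shelf 2 (new)  [load 90/280]
  190 → shelf 2  [load 280/280]
  80 → shelf 3 (new)  [load 80/280]
  200 → shelf 3  [load 280/280]
  30 → shelf 1  [load 260/280]
  80 → shelf 4 (new)  [load 80/280]
4 shelves opened.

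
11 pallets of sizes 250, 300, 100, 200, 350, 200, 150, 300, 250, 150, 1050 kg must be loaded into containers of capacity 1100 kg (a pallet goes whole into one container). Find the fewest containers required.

4

Total = 1050 + 350 + 300 + 300 + 250 + 250 + 200 + 200 + 150 + 150 + 100 = 3300 kg.
Lower bound: ⌈3300/1100⌉ = 3 containers.
A packing using 4 containers:
  container 1: 1050 = 1050
  container 2: 350 + 300 + 300 + 150 = 1100
  container 3: 250 + 250 + 200 + 200 + 150 = 1050
  container 4: 100 = 100
No arrangement into 3 containers stays within capacity, so 4 is optimal.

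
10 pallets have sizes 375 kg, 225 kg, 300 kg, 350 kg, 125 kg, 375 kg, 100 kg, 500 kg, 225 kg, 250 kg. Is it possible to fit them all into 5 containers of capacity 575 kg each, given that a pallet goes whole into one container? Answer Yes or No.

No

Total = 2825 kg; ⌈2825/575⌉ = 5.
The bound of 5 does not rule out 5, but exhaustive search shows no assignment into 5 containers of capacity 575 kg exists — the minimum is 6.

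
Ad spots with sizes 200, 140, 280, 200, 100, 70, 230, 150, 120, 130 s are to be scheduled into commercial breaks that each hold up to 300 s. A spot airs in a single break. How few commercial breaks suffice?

Total = 280 + 230 + 200 + 200 + 150 + 140 + 130 + 120 + 100 + 70 = 1620 s.
Lower bound: ⌈1620/300⌉ = 6 commercial breaks.
A packing using 6 commercial breaks:
  break 1: 280 = 280
  break 2: 230 + 70 = 300
  break 3: 200 + 100 = 300
  break 4: 200 = 200
  break 5: 150 + 140 = 290
  break 6: 130 + 120 = 250
This matches the lower bound, so 6 is optimal.

6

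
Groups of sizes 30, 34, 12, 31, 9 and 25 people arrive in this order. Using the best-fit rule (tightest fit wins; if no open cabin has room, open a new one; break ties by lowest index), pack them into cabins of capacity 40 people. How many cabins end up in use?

  30 → cabin 1 (new)  [load 30/40]
  34 → cabin 2 (new)  [load 34/40]
  12 → cabin 3 (new)  [load 12/40]
  31 → cabin 4 (new)  [load 31/40]
  9 → cabin 4  [load 40/40]
  25 → cabin 3  [load 37/40]
4 cabins opened.

4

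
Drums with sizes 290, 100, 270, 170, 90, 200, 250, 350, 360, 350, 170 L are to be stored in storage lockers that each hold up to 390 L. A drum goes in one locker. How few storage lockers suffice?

8

Total = 360 + 350 + 350 + 290 + 270 + 250 + 200 + 170 + 170 + 100 + 90 = 2600 L.
Lower bound: ⌈2600/390⌉ = 7 storage lockers.
A packing using 8 storage lockers:
  locker 1: 360 = 360
  locker 2: 350 = 350
  locker 3: 350 = 350
  locker 4: 290 + 100 = 390
  locker 5: 270 + 90 = 360
  locker 6: 250 = 250
  locker 7: 200 + 170 = 370
  locker 8: 170 = 170
No arrangement into 7 storage lockers stays within capacity, so 8 is optimal.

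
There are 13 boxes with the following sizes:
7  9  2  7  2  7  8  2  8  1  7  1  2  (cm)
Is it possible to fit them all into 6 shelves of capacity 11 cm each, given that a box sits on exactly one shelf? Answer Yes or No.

No

Total = 63 cm; ⌈63/11⌉ = 6.
7 boxes each exceed half the capacity and cannot share a shelf, forcing at least 7 shelves.
At least 7 shelves are required, but only 6 are allowed.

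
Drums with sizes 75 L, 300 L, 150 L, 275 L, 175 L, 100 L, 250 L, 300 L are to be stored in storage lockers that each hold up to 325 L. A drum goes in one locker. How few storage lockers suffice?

Total = 300 + 300 + 275 + 250 + 175 + 150 + 100 + 75 = 1625 L.
Lower bound: ⌈1625/325⌉ = 5 storage lockers.
A packing using 6 storage lockers:
  locker 1: 300 = 300
  locker 2: 300 = 300
  locker 3: 275 = 275
  locker 4: 250 + 75 = 325
  locker 5: 175 + 150 = 325
  locker 6: 100 = 100
No arrangement into 5 storage lockers stays within capacity, so 6 is optimal.

6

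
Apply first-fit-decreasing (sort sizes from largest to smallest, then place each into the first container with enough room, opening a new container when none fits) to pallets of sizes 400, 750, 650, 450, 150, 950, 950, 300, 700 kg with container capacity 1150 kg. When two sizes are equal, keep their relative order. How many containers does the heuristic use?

Sorted descending: 950, 950, 750, 700, 650, 450, 400, 300, 150.
  950 → container 1 (new)  [load 950/1150]
  950 → container 2 (new)  [load 950/1150]
  750 → container 3 (new)  [load 750/1150]
  700 → container 4 (new)  [load 700/1150]
  650 → container 5 (new)  [load 650/1150]
  450 → container 4  [load 1150/1150]
  400 → container 3  [load 1150/1150]
  300 → container 5  [load 950/1150]
  150 → container 1  [load 1100/1150]
5 containers opened.

5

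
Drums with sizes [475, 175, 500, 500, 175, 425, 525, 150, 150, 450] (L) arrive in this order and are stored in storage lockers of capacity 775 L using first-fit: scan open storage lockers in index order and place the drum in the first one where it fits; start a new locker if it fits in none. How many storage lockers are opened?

  475 → locker 1 (new)  [load 475/775]
  175 → locker 1  [load 650/775]
  500 → locker 2 (new)  [load 500/775]
  500 → locker 3 (new)  [load 500/775]
  175 → locker 2  [load 675/775]
  425 → locker 4 (new)  [load 425/775]
  525 → locker 5 (new)  [load 525/775]
  150 → locker 3  [load 650/775]
  150 → locker 4  [load 575/775]
  450 → locker 6 (new)  [load 450/775]
6 storage lockers opened.

6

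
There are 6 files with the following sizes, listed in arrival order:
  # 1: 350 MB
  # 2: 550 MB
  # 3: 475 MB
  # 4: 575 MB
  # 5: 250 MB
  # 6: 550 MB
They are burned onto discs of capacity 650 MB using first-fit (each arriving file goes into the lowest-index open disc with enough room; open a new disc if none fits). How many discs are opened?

  350 → disc 1 (new)  [load 350/650]
  550 → disc 2 (new)  [load 550/650]
  475 → disc 3 (new)  [load 475/650]
  575 → disc 4 (new)  [load 575/650]
  250 → disc 1  [load 600/650]
  550 → disc 5 (new)  [load 550/650]
5 discs opened.

5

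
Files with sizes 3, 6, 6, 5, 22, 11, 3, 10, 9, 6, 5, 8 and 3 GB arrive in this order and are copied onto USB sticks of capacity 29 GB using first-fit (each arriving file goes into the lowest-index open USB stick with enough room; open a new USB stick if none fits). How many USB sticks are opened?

  3 → USB stick 1 (new)  [load 3/29]
  6 → USB stick 1  [load 9/29]
  6 → USB stick 1  [load 15/29]
  5 → USB stick 1  [load 20/29]
  22 → USB stick 2 (new)  [load 22/29]
  11 → USB stick 3 (new)  [load 11/29]
  3 → USB stick 1  [load 23/29]
  10 → USB stick 3  [load 21/29]
  9 → USB stick 4 (new)  [load 9/29]
  6 → USB stick 1  [load 29/29]
  5 → USB stick 2  [load 27/29]
  8 → USB stick 3  [load 29/29]
  3 → USB stick 4  [load 12/29]
4 USB sticks opened.

4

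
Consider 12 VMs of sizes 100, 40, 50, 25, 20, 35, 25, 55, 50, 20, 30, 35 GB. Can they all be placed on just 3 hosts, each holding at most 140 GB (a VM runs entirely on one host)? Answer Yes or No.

Total = 485 GB; ⌈485/140⌉ = 4.
At least 4 hosts are required, but only 3 are allowed.

No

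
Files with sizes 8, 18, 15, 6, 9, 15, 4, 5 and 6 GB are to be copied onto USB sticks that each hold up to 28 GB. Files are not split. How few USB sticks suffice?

Total = 18 + 15 + 15 + 9 + 8 + 6 + 6 + 5 + 4 = 86 GB.
Lower bound: ⌈86/28⌉ = 4 USB sticks.
A packing using 4 USB sticks:
  USB stick 1: 18 + 9 = 27
  USB stick 2: 15 + 8 + 5 = 28
  USB stick 3: 15 + 6 + 6 = 27
  USB stick 4: 4 = 4
This matches the lower bound, so 4 is optimal.

4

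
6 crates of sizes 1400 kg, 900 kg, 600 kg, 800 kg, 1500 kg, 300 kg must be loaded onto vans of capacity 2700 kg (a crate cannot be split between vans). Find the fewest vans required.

Total = 1500 + 1400 + 900 + 800 + 600 + 300 = 5500 kg.
Lower bound: ⌈5500/2700⌉ = 3 vans.
A packing using 3 vans:
  van 1: 1500 + 900 + 300 = 2700
  van 2: 1400 + 800 = 2200
  van 3: 600 = 600
This matches the lower bound, so 3 is optimal.

3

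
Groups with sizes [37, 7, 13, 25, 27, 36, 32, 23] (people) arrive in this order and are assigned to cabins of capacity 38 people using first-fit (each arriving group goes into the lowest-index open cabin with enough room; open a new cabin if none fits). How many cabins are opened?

  37 → cabin 1 (new)  [load 37/38]
  7 → cabin 2 (new)  [load 7/38]
  13 → cabin 2  [load 20/38]
  25 → cabin 3 (new)  [load 25/38]
  27 → cabin 4 (new)  [load 27/38]
  36 → cabin 5 (new)  [load 36/38]
  32 → cabin 6 (new)  [load 32/38]
  23 → cabin 7 (new)  [load 23/38]
7 cabins opened.

7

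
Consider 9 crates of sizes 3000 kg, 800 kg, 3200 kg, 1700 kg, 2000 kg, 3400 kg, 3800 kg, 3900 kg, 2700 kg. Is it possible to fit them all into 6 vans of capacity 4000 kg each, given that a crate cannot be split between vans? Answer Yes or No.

Total = 24500 kg; ⌈24500/4000⌉ = 7.
At least 7 vans are required, but only 6 are allowed.

No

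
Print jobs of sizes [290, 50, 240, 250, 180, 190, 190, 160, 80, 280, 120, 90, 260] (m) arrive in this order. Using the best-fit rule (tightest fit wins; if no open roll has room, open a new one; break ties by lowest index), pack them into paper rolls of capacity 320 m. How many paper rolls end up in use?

  290 → roll 1 (new)  [load 290/320]
  50 → roll 2 (new)  [load 50/320]
  240 → roll 2  [load 290/320]
  250 → roll 3 (new)  [load 250/320]
  180 → roll 4 (new)  [load 180/320]
  190 → roll 5 (new)  [load 190/320]
  190 → roll 6 (new)  [load 190/320]
  160 → roll 7 (new)  [load 160/320]
  80 → roll 5  [load 270/320]
  280 → roll 8 (new)  [load 280/320]
  120 → roll 6  [load 310/320]
  90 → roll 4  [load 270/320]
  260 → roll 9 (new)  [load 260/320]
9 paper rolls opened.

9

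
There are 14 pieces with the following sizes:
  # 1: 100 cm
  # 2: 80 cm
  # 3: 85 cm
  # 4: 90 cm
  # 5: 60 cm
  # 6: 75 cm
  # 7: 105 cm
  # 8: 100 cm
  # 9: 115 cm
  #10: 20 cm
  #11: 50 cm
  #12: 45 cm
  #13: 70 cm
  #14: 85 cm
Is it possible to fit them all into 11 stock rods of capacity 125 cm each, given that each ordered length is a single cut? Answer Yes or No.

A valid assignment using 11 stock rods:
  stock rod 1: 115 = 115
  stock rod 2: 105 + 20 = 125
  stock rod 3: 100 = 100
  stock rod 4: 100 = 100
  stock rod 5: 90 = 90
  stock rod 6: 85 = 85
  stock rod 7: 85 = 85
  stock rod 8: 80 + 45 = 125
  stock rod 9: 75 + 50 = 125
  stock rod 10: 70 = 70
  stock rod 11: 60 = 60
Every load is within 125 cm, so 11 stock rods suffice.

Yes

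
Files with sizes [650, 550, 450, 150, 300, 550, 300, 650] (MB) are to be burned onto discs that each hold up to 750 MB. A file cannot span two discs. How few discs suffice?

Total = 650 + 650 + 550 + 550 + 450 + 300 + 300 + 150 = 3600 MB.
Lower bound: ⌈3600/750⌉ = 5 discs.
A packing using 6 discs:
  disc 1: 650 = 650
  disc 2: 650 = 650
  disc 3: 550 + 150 = 700
  disc 4: 550 = 550
  disc 5: 450 + 300 = 750
  disc 6: 300 = 300
No arrangement into 5 discs stays within capacity, so 6 is optimal.

6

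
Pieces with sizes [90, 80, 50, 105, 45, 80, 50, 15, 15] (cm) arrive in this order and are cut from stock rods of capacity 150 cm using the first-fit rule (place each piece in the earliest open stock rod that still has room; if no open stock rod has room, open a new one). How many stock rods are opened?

  90 → stock rod 1 (new)  [load 90/150]
  80 → stock rod 2 (new)  [load 80/150]
  50 → stock rod 1  [load 140/150]
  105 → stock rod 3 (new)  [load 105/150]
  45 → stock rod 2  [load 125/150]
  80 → stock rod 4 (new)  [load 80/150]
  50 → stock rod 4  [load 130/150]
  15 → stock rod 2  [load 140/150]
  15 → stock rod 3  [load 120/150]
4 stock rods opened.

4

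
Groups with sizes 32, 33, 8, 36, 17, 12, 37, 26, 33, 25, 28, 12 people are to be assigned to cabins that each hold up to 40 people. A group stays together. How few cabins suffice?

9

Total = 37 + 36 + 33 + 33 + 32 + 28 + 26 + 25 + 17 + 12 + 12 + 8 = 299 people.
Lower bound: ⌈299/40⌉ = 8 cabins.
A packing using 9 cabins:
  cabin 1: 37 = 37
  cabin 2: 36 = 36
  cabin 3: 33 = 33
  cabin 4: 33 = 33
  cabin 5: 32 + 8 = 40
  cabin 6: 28 + 12 = 40
  cabin 7: 26 + 12 = 38
  cabin 8: 25 = 25
  cabin 9: 17 = 17
No arrangement into 8 cabins stays within capacity, so 9 is optimal.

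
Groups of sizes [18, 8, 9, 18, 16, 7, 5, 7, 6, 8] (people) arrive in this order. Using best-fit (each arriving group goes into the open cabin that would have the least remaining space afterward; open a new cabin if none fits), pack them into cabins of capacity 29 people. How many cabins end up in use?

4

  18 → cabin 1 (new)  [load 18/29]
  8 → cabin 1  [load 26/29]
  9 → cabin 2 (new)  [load 9/29]
  18 → cabin 2  [load 27/29]
  16 → cabin 3 (new)  [load 16/29]
  7 → cabin 3  [load 23/29]
  5 → cabin 3  [load 28/29]
  7 → cabin 4 (new)  [load 7/29]
  6 → cabin 4  [load 13/29]
  8 → cabin 4  [load 21/29]
4 cabins opened.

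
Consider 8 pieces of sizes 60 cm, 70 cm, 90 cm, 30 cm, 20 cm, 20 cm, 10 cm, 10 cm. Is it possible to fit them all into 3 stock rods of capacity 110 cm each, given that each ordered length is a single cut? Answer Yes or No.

Yes

A valid assignment using 3 stock rods:
  stock rod 1: 90 + 20 = 110
  stock rod 2: 70 + 30 + 10 = 110
  stock rod 3: 60 + 20 + 10 = 90
Every load is within 110 cm, so 3 stock rods suffice.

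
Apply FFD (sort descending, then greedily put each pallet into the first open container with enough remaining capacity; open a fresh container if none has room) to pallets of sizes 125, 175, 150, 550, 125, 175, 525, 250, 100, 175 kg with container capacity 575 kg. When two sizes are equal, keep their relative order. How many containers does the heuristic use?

Sorted descending: 550, 525, 250, 175, 175, 175, 150, 125, 125, 100.
  550 → container 1 (new)  [load 550/575]
  525 → container 2 (new)  [load 525/575]
  250 → container 3 (new)  [load 250/575]
  175 → container 3  [load 425/575]
  175 → container 4 (new)  [load 175/575]
  175 → container 4  [load 350/575]
  150 → container 3  [load 575/575]
  125 → container 4  [load 475/575]
  125 → container 5 (new)  [load 125/575]
  100 → container 4  [load 575/575]
5 containers opened.

5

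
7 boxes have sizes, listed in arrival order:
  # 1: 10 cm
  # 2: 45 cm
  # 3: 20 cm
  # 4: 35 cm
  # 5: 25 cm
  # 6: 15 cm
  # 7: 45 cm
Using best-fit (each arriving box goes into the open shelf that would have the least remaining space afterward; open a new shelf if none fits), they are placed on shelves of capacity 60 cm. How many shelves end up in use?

4

  10 → shelf 1 (new)  [load 10/60]
  45 → shelf 1  [load 55/60]
  20 → shelf 2 (new)  [load 20/60]
  35 → shelf 2  [load 55/60]
  25 → shelf 3 (new)  [load 25/60]
  15 → shelf 3  [load 40/60]
  45 → shelf 4 (new)  [load 45/60]
4 shelves opened.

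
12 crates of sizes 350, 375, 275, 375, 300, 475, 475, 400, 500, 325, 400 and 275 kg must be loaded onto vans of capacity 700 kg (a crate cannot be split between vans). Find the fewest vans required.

Total = 500 + 475 + 475 + 400 + 400 + 375 + 375 + 350 + 325 + 300 + 275 + 275 = 4525 kg.
Lower bound: ⌈4525/700⌉ = 7 vans.
A packing using 8 vans:
  van 1: 500 = 500
  van 2: 475 = 475
  van 3: 475 = 475
  van 4: 400 + 300 = 700
  van 5: 400 + 275 = 675
  van 6: 375 + 325 = 700
  van 7: 375 + 275 = 650
  van 8: 350 = 350
No arrangement into 7 vans stays within capacity, so 8 is optimal.

8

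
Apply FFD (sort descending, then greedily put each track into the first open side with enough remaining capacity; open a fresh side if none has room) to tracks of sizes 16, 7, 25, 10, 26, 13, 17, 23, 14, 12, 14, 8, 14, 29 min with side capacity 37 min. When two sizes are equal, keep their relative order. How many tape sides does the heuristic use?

7

Sorted descending: 29, 26, 25, 23, 17, 16, 14, 14, 14, 13, 12, 10, 8, 7.
  29 → side 1 (new)  [load 29/37]
  26 → side 2 (new)  [load 26/37]
  25 → side 3 (new)  [load 25/37]
  23 → side 4 (new)  [load 23/37]
  17 → side 5 (new)  [load 17/37]
  16 → side 5  [load 33/37]
  14 → side 4  [load 37/37]
  14 → side 6 (new)  [load 14/37]
  14 → side 6  [load 28/37]
  13 → side 7 (new)  [load 13/37]
  12 → side 3  [load 37/37]
  10 → side 2  [load 36/37]
  8 → side 1  [load 37/37]
  7 → side 6  [load 35/37]
7 tape sides opened.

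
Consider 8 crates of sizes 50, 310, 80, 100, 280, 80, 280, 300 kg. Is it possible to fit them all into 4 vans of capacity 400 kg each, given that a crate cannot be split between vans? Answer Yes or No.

Yes

A valid assignment using 4 vans:
  van 1: 310 + 80 = 390
  van 2: 300 + 100 = 400
  van 3: 280 + 80 = 360
  van 4: 280 + 50 = 330
Every load is within 400 kg, so 4 vans suffice.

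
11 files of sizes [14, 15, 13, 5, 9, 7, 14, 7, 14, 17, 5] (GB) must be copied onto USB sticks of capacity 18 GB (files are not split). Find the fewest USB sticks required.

8

Total = 17 + 15 + 14 + 14 + 14 + 13 + 9 + 7 + 7 + 5 + 5 = 120 GB.
Lower bound: ⌈120/18⌉ = 7 USB sticks.
A packing using 8 USB sticks:
  USB stick 1: 17 = 17
  USB stick 2: 15 = 15
  USB stick 3: 14 = 14
  USB stick 4: 14 = 14
  USB stick 5: 14 = 14
  USB stick 6: 13 + 5 = 18
  USB stick 7: 9 + 7 = 16
  USB stick 8: 7 + 5 = 12
No arrangement into 7 USB sticks stays within capacity, so 8 is optimal.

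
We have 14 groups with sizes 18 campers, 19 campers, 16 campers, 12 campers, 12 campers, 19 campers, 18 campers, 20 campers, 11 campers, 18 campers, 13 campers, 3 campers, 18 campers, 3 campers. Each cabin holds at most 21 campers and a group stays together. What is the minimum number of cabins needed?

12

Total = 20 + 19 + 19 + 18 + 18 + 18 + 18 + 16 + 13 + 12 + 12 + 11 + 3 + 3 = 200 campers.
Lower bound: ⌈200/21⌉ = 10 cabins.
Also, 12 groups each exceed 21/2 campers, and no two of those can share a cabin, so at least 12 cabins are needed.
A packing using 12 cabins:
  cabin 1: 20 = 20
  cabin 2: 19 = 19
  cabin 3: 19 = 19
  cabin 4: 18 + 3 = 21
  cabin 5: 18 + 3 = 21
  cabin 6: 18 = 18
  cabin 7: 18 = 18
  cabin 8: 16 = 16
  cabin 9: 13 = 13
  cabin 10: 12 = 12
  cabin 11: 12 = 12
  cabin 12: 11 = 11
This matches the lower bound, so 12 is optimal.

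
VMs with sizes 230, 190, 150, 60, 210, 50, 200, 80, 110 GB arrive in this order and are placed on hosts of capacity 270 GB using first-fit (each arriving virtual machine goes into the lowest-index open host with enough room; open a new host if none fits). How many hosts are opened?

6

  230 → host 1 (new)  [load 230/270]
  190 → host 2 (new)  [load 190/270]
  150 → host 3 (new)  [load 150/270]
  60 → host 2  [load 250/270]
  210 → host 4 (new)  [load 210/270]
  50 → host 3  [load 200/270]
  200 → host 5 (new)  [load 200/270]
  80 → host 6 (new)  [load 80/270]
  110 → host 6  [load 190/270]
6 hosts opened.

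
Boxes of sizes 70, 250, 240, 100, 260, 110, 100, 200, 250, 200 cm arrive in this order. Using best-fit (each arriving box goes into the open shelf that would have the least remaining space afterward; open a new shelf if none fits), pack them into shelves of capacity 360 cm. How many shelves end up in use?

6

  70 → shelf 1 (new)  [load 70/360]
  250 → shelf 1  [load 320/360]
  240 → shelf 2 (new)  [load 240/360]
  100 → shelf 2  [load 340/360]
  260 → shelf 3 (new)  [load 260/360]
  110 → shelf 4 (new)  [load 110/360]
  100 → shelf 3  [load 360/360]
  200 → shelf 4  [load 310/360]
  250 → shelf 5 (new)  [load 250/360]
  200 → shelf 6 (new)  [load 200/360]
6 shelves opened.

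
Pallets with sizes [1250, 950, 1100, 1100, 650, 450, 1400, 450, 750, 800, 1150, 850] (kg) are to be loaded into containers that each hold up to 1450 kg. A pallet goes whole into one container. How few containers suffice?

Total = 1400 + 1250 + 1150 + 1100 + 1100 + 950 + 850 + 800 + 750 + 650 + 450 + 450 = 10900 kg.
Lower bound: ⌈10900/1450⌉ = 8 containers.
Also, 9 pallets each exceed 725 kg, and no two of those can share a container, so at least 9 containers are needed.
A packing using 9 containers:
  container 1: 1400 = 1400
  container 2: 1250 = 1250
  container 3: 1150 = 1150
  container 4: 1100 = 1100
  container 5: 1100 = 1100
  container 6: 950 + 450 = 1400
  container 7: 850 + 450 = 1300
  container 8: 800 + 650 = 1450
  container 9: 750 = 750
This matches the lower bound, so 9 is optimal.

9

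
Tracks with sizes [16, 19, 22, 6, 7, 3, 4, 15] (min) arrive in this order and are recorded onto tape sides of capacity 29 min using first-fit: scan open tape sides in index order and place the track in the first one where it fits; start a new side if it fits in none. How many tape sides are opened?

4

  16 → side 1 (new)  [load 16/29]
  19 → side 2 (new)  [load 19/29]
  22 → side 3 (new)  [load 22/29]
  6 → side 1  [load 22/29]
  7 → side 1  [load 29/29]
  3 → side 2  [load 22/29]
  4 → side 2  [load 26/29]
  15 → side 4 (new)  [load 15/29]
4 tape sides opened.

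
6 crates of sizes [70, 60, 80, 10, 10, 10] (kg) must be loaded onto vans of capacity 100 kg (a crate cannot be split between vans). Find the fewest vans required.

3

Total = 80 + 70 + 60 + 10 + 10 + 10 = 240 kg.
Lower bound: ⌈240/100⌉ = 3 vans.
A packing using 3 vans:
  van 1: 80 + 10 + 10 = 100
  van 2: 70 + 10 = 80
  van 3: 60 = 60
This matches the lower bound, so 3 is optimal.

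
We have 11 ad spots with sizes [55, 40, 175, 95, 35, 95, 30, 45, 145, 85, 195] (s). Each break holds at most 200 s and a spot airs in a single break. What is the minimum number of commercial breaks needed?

6

Total = 195 + 175 + 145 + 95 + 95 + 85 + 55 + 45 + 40 + 35 + 30 = 995 s.
Lower bound: ⌈995/200⌉ = 5 commercial breaks.
A packing using 6 commercial breaks:
  break 1: 195 = 195
  break 2: 175 = 175
  break 3: 145 + 55 = 200
  break 4: 95 + 95 = 190
  break 5: 85 + 45 + 40 + 30 = 200
  break 6: 35 = 35
No arrangement into 5 commercial breaks stays within capacity, so 6 is optimal.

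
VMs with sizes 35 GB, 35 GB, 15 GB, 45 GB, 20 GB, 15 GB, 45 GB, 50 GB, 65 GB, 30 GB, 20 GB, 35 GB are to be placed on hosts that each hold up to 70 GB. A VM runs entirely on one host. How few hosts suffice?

Total = 65 + 50 + 45 + 45 + 35 + 35 + 35 + 30 + 20 + 20 + 15 + 15 = 410 GB.
Lower bound: ⌈410/70⌉ = 6 hosts.
A packing using 7 hosts:
  host 1: 65 = 65
  host 2: 50 + 20 = 70
  host 3: 45 + 20 = 65
  host 4: 45 + 15 = 60
  host 5: 35 + 35 = 70
  host 6: 35 + 30 = 65
  host 7: 15 = 15
No arrangement into 6 hosts stays within capacity, so 7 is optimal.

7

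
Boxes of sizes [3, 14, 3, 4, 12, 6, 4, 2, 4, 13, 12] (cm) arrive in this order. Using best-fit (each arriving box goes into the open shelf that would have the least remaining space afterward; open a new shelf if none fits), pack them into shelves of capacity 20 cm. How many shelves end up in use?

  3 → shelf 1 (new)  [load 3/20]
  14 → shelf 1  [load 17/20]
  3 → shelf 1  [load 20/20]
  4 → shelf 2 (new)  [load 4/20]
  12 → shelf 2  [load 16/20]
  6 → shelf 3 (new)  [load 6/20]
  4 → shelf 2  [load 20/20]
  2 → shelf 3  [load 8/20]
  4 → shelf 3  [load 12/20]
  13 → shelf 4 (new)  [load 13/20]
  12 → shelf 5 (new)  [load 12/20]
5 shelves opened.

5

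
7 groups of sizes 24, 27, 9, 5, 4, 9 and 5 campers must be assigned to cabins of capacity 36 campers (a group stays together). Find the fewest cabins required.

Total = 27 + 24 + 9 + 9 + 5 + 5 + 4 = 83 campers.
Lower bound: ⌈83/36⌉ = 3 cabins.
A packing using 3 cabins:
  cabin 1: 27 + 9 = 36
  cabin 2: 24 + 9 = 33
  cabin 3: 5 + 5 + 4 = 14
This matches the lower bound, so 3 is optimal.

3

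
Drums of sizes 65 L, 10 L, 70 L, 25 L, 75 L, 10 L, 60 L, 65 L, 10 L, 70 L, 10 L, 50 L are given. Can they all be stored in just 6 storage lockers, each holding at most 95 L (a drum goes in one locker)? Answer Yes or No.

No

Total = 520 L; ⌈520/95⌉ = 6.
7 drums each exceed half the capacity and cannot share a locker, forcing at least 7 storage lockers.
At least 7 storage lockers are required, but only 6 are allowed.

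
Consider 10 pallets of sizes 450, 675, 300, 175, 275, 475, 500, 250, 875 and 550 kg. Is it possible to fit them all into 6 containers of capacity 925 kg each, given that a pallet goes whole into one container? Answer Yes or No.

A valid assignment using 6 containers:
  container 1: 875 = 875
  container 2: 675 + 250 = 925
  container 3: 550 + 300 = 850
  container 4: 500 + 275 = 775
  container 5: 475 + 450 = 925
  container 6: 175 = 175
Every load is within 925 kg, so 6 containers suffice.

Yes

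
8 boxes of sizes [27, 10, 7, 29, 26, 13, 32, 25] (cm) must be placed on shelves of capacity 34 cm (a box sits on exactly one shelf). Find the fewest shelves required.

Total = 32 + 29 + 27 + 26 + 25 + 13 + 10 + 7 = 169 cm.
Lower bound: ⌈169/34⌉ = 5 shelves.
A packing using 6 shelves:
  shelf 1: 32 = 32
  shelf 2: 29 = 29
  shelf 3: 27 + 7 = 34
  shelf 4: 26 = 26
  shelf 5: 25 = 25
  shelf 6: 13 + 10 = 23
No arrangement into 5 shelves stays within capacity, so 6 is optimal.

6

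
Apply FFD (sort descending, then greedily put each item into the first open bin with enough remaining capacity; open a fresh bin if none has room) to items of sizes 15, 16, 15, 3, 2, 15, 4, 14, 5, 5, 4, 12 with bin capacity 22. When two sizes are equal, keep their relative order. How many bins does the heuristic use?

Sorted descending: 16, 15, 15, 15, 14, 12, 5, 5, 4, 4, 3, 2.
  16 → bin 1 (new)  [load 16/22]
  15 → bin 2 (new)  [load 15/22]
  15 → bin 3 (new)  [load 15/22]
  15 → bin 4 (new)  [load 15/22]
  14 → bin 5 (new)  [load 14/22]
  12 → bin 6 (new)  [load 12/22]
  5 → bin 1  [load 21/22]
  5 → bin 2  [load 20/22]
  4 → bin 3  [load 19/22]
  4 → bin 4  [load 19/22]
  3 → bin 3  [load 22/22]
  2 → bin 2  [load 22/22]
6 bins opened.

6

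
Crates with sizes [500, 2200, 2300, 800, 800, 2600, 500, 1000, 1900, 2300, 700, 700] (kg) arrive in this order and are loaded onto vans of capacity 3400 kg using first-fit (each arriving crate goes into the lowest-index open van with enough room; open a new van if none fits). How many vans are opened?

6

  500 → van 1 (new)  [load 500/3400]
  2200 → van 1  [load 2700/3400]
  2300 → van 2 (new)  [load 2300/3400]
  800 → van 2  [load 3100/3400]
  800 → van 3 (new)  [load 800/3400]
  2600 → van 3  [load 3400/3400]
  500 → van 1  [load 3200/3400]
  1000 → van 4 (new)  [load 1000/3400]
  1900 → van 4  [load 2900/3400]
  2300 → van 5 (new)  [load 2300/3400]
  700 → van 5  [load 3000/3400]
  700 → van 6 (new)  [load 700/3400]
6 vans opened.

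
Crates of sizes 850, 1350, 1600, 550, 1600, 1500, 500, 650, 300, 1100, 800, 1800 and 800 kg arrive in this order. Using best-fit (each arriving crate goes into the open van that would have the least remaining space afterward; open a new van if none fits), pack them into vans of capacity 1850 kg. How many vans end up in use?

  850 → van 1 (new)  [load 850/1850]
  1350 → van 2 (new)  [load 1350/1850]
  1600 → van 3 (new)  [load 1600/1850]
  550 → van 1  [load 1400/1850]
  1600 → van 4 (new)  [load 1600/1850]
  1500 → van 5 (new)  [load 1500/1850]
  500 → van 2  [load 1850/1850]
  650 → van 6 (new)  [load 650/1850]
  300 → van 5  [load 1800/1850]
  1100 → van 6  [load 1750/1850]
  800 → van 7 (new)  [load 800/1850]
  1800 → van 8 (new)  [load 1800/1850]
  800 → van 7  [load 1600/1850]
8 vans opened.

8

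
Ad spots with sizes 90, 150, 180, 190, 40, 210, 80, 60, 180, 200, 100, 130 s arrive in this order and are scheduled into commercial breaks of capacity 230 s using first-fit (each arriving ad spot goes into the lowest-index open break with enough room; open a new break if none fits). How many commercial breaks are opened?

8

  90 → break 1 (new)  [load 90/230]
  150 → break 2 (new)  [load 150/230]
  180 → break 3 (new)  [load 180/230]
  190 → break 4 (new)  [load 190/230]
  40 → break 1  [load 130/230]
  210 → break 5 (new)  [load 210/230]
  80 → break 1  [load 210/230]
  60 → break 2  [load 210/230]
  180 → break 6 (new)  [load 180/230]
  200 → break 7 (new)  [load 200/230]
  100 → break 8 (new)  [load 100/230]
  130 → break 8  [load 230/230]
8 commercial breaks opened.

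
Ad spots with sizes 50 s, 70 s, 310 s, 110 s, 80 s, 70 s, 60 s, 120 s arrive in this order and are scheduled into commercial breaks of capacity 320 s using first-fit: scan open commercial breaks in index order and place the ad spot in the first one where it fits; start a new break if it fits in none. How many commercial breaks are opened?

  50 → break 1 (new)  [load 50/320]
  70 → break 1  [load 120/320]
  310 → break 2 (new)  [load 310/320]
  110 → break 1  [load 230/320]
  80 → break 1  [load 310/320]
  70 → break 3 (new)  [load 70/320]
  60 → break 3  [load 130/320]
  120 → break 3  [load 250/320]
3 commercial breaks opened.

3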